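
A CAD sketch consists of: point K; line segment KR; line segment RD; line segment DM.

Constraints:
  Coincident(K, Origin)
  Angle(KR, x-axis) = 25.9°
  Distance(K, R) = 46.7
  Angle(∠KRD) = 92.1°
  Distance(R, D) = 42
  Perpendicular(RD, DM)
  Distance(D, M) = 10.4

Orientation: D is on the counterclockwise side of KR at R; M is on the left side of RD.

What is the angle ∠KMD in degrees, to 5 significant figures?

129.68°

∠KRD = 92.1°, so RD runs at 25.9° + (180° − 92.1°) = 113.80° from the x-axis; with |RD| = 42.0, D = R + 42.0·(cos 113.80°, sin 113.80°) = (25.060, 58.827). The perpendicularity gives DM at right angles to RD; with |DM| = 10.4 on the left of RD, M = D + 10.4·(-0.91496, -0.40355) = (15.545, 54.630). Then cos ∠KMD = MK·MD / (|MK||MD|), giving 129.68°.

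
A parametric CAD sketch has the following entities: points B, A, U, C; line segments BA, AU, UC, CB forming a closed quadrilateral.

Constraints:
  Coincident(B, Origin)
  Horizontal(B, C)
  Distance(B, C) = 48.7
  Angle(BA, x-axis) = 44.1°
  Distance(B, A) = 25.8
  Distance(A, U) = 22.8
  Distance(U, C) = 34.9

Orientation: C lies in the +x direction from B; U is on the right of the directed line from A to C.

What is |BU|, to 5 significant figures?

14.753

Checks: |AU| = 22.80 ✓; |UC| = 34.90 ✓.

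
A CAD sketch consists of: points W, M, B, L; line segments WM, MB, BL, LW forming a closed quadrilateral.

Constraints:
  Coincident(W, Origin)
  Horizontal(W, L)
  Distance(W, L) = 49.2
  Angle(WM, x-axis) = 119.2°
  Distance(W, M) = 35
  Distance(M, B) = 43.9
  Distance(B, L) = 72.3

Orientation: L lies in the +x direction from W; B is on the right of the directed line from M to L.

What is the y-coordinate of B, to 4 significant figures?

-13.08

Checks: |MB| = 43.90 ✓; |BL| = 72.30 ✓.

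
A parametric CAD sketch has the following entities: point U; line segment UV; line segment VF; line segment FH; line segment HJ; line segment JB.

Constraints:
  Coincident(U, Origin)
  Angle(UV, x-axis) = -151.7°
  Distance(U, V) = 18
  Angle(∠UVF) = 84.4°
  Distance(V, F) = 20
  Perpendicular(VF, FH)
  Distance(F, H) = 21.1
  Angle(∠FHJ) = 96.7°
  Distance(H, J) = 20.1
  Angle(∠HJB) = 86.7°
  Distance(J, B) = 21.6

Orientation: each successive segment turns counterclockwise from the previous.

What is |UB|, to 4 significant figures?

16.31

∠FHJ = 96.7° gives HJ at 117.2° from the x-axis; with |HJ| = 20.1, J = (3.632, 4.512). ∠HJB = 86.7° gives JB at -149.5° from the x-axis; with |JB| = 21.6, B = (-14.98, -6.451). Then |UB| = |B − U| = 16.31.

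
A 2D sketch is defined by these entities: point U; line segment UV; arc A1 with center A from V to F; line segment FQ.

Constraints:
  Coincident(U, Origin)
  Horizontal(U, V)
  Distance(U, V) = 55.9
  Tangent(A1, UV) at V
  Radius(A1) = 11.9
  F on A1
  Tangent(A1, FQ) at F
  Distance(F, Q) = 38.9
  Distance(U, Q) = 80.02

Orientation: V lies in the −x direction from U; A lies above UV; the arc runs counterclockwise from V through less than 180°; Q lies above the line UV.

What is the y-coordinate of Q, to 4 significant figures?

52.31

U is at the origin; U and V share the same y with |UV| = 55.9 and V on the −x side, so V = (-55.90, 0.000). Since A1 is tangent to UV there, AV ⟂ UV, so A = V + (0, 11.9) = (-55.90, 11.90). Since AF ⟂ FQ (tangency), |AQ| = √(11.9² + 38.9²) = 40.68 regardless of where F sits on A1. So Q lies on both circle(U, 80.02) and circle(A, 40.68); the above-UV intersection is Q = (-60.55, 52.31). F is the foot of the tangent from Q: F = (-44.99, 16.66).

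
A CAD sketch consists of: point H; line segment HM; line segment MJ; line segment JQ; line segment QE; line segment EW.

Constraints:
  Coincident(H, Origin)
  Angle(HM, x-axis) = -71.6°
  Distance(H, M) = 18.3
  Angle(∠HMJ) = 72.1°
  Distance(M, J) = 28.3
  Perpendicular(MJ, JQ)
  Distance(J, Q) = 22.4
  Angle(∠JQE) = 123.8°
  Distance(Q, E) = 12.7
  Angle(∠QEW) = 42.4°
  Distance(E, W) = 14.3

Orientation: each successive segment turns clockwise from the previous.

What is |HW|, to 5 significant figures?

15.641

H is at the origin; HM runs at -71.6° with length 18.3, so M = (5.7764, -17.364). ∠HMJ = 72.1° gives MJ at -179.50° from the x-axis; with |MJ| = 28.3, J = (-22.523, -17.611). MJ ⟂ JQ, so JQ runs at 90.500°; with |JQ| = 22.4, Q = (-22.718, 4.7878). ∠JQE = 123.8° gives QE at 34.300° from the x-axis; with |QE| = 12.7, E = (-12.227, 11.945). ∠QEW = 42.4° gives EW at -103.30° from the x-axis; with |EW| = 14.3, W = (-15.516, -1.9719). Then |HW| = |W − H| = 15.641.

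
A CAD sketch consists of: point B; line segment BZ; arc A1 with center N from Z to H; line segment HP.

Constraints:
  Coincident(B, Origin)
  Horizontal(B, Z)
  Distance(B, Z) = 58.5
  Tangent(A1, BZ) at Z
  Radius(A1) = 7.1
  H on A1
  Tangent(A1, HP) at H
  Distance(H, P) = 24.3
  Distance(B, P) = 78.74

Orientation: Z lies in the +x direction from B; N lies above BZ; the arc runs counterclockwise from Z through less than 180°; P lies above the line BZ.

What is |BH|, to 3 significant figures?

65.3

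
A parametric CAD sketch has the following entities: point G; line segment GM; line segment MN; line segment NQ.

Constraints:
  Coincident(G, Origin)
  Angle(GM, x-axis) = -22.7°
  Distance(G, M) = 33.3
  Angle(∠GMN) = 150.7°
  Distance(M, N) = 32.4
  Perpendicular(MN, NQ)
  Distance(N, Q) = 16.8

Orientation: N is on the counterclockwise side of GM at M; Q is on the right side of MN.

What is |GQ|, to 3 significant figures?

69.8

∠GMN = 150.7°, so MN runs at -22.7° + (180° − 150.7°) = 6.60° from the x-axis; with |MN| = 32.4, N = M + 32.4·(cos 6.60°, sin 6.60°) = (62.9, -9.13). MN is perpendicular to NQ; with |NQ| = 16.8 on the right of MN, Q = N + 16.8·(0.115, -0.993) = (64.8, -25.8). Then |GQ| = |Q − G| = 69.8.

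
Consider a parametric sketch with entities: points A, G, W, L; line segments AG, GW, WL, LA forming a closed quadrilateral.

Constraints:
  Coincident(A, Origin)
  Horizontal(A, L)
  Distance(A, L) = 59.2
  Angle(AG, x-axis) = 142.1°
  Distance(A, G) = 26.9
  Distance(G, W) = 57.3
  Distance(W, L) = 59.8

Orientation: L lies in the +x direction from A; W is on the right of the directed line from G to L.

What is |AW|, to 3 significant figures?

33.4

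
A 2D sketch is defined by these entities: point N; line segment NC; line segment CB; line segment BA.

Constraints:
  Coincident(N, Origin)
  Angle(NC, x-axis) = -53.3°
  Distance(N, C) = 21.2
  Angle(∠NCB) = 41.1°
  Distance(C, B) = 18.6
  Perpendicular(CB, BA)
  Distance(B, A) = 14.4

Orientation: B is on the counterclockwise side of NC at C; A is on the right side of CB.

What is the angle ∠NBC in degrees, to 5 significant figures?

79.335°

N is at the origin; NC runs at -53.3° with length 21.2, so C = 21.2·(cos -53.3°, sin -53.3°) = (12.670, -16.998). ∠NCB = 41.1°, so CB runs at -53.3° + (180° − 41.1°) = 85.600° from the x-axis; with |CB| = 18.6, B = C + 18.6·(cos 85.600°, sin 85.600°) = (14.097, 1.5475). Then cos ∠NBC = BN·BC / (|BN||BC|), giving 79.335°.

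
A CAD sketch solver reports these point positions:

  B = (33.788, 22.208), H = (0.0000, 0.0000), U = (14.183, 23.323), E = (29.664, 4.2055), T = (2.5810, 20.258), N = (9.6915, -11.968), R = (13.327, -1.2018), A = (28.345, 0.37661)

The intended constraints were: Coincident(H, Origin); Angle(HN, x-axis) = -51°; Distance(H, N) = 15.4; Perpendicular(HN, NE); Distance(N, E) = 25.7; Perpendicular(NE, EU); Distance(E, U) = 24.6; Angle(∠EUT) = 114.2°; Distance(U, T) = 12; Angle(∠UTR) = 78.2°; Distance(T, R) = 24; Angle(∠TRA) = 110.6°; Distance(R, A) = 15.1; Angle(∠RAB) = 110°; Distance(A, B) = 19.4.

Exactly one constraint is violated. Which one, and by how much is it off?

Distance(A, B) = 19.4 — off by 3.10.

H = (0.00, 0.00) ✓; HN at -51.00° ✓; |HN| = 15.40 ✓; ∠(HN, NE) = 90.00° ✓; |NE| = 25.70 ✓; ∠(NE, EU) = 90.00° ✓; |EU| = 24.60 ✓; ∠EUT = 114.2° ✓; |UT| = 12.00 ✓; ∠UTR = 78.20° ✓; |TR| = 24.00 ✓; ∠TRA = 110.6° ✓; |RA| = 15.10 ✓; ∠RAB = 110.0° ✓; |AB| = 22.50 ✗.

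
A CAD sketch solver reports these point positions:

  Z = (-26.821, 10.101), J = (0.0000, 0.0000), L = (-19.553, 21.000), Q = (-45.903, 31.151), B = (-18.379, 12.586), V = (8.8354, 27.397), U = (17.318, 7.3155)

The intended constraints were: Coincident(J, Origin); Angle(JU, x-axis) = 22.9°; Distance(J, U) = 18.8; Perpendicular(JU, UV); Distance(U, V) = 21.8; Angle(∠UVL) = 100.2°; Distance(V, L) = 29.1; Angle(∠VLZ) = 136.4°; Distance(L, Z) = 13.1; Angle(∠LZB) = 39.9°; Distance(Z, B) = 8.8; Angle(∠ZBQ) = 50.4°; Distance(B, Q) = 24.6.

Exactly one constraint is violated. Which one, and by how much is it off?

Distance(B, Q) = 24.6 — off by 8.60.

J = (0.00, 0.00) ✓; JU at 22.90° ✓; |JU| = 18.80 ✓; ∠(JU, UV) = 90.00° ✓; |UV| = 21.80 ✓; ∠UVL = 100.2° ✓; |VL| = 29.10 ✓; ∠VLZ = 136.4° ✓; |LZ| = 13.10 ✓; ∠LZB = 39.90° ✓; |ZB| = 8.800 ✓; ∠ZBQ = 50.40° ✓; |BQ| = 33.20 ✗.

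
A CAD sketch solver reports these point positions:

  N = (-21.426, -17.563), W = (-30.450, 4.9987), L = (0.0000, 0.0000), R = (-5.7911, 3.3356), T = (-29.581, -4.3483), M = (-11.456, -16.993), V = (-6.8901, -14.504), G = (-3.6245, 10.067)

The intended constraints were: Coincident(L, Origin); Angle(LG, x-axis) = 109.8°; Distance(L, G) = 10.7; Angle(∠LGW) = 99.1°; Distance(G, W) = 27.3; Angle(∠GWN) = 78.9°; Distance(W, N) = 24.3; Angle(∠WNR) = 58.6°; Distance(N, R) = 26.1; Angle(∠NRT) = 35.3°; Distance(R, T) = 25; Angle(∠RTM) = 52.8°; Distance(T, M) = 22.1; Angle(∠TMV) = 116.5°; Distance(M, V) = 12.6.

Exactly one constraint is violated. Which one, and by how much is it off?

Distance(M, V) = 12.6 — off by 7.40.

L = (0.00, 0.00) ✓; LG at 109.8° ✓; |LG| = 10.70 ✓; ∠LGW = 99.10° ✓; |GW| = 27.30 ✓; ∠GWN = 78.90° ✓; |WN| = 24.30 ✓; ∠WNR = 58.60° ✓; |NR| = 26.10 ✓; ∠NRT = 35.30° ✓; |RT| = 25.00 ✓; ∠RTM = 52.80° ✓; |TM| = 22.10 ✓; ∠TMV = 116.5° ✓; |MV| = 5.200 ✗.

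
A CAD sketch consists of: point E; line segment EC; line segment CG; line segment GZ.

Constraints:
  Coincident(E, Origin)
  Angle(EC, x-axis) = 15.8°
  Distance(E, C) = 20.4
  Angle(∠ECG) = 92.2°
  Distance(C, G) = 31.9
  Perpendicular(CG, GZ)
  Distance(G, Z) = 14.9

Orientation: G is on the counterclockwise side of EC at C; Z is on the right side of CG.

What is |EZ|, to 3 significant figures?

48.1

E is at the origin; EC runs at 15.8° with length 20.4, so C = 20.4·(cos 15.8°, sin 15.8°) = (19.6, 5.55). ∠ECG = 92.2°, so CG runs at 15.8° + (180° − 92.2°) = 104° from the x-axis; with |CG| = 31.9, G = C + 31.9·(cos 104°, sin 104°) = (12.1, 36.6). The perpendicularity gives GZ at right angles to CG; with |GZ| = 14.9 on the right of CG, Z = G + 14.9·(0.972, 0.235) = (26.6, 40.1). Then |EZ| = |Z − E| = 48.1.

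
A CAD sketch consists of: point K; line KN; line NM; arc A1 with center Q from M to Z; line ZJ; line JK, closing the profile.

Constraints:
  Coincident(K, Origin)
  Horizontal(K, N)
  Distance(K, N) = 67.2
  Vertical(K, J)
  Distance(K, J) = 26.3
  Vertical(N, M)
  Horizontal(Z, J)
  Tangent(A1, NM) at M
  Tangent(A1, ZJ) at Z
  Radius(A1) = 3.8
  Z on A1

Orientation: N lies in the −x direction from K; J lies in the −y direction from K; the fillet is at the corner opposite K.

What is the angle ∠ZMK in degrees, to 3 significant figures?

63.5°

K is at the origin; K and N share the same y with |KN| = 67.2 and N on the −x side, so N = (-67.2, 0.00). K and J share the same x with |KJ| = 26.3 and J on the −y side, so J = (0.00, -26.3). The virtual corner opposite K is at (-67.2, -26.3). The tangent condition forces QM to be normal to NM and tangency of A1 to ZJ means the radius QZ is perpendicular to ZJ, with radius 3.8, so the center Q sits 3.8 in from both sides at Q = (-63.4, -22.5). That places the tangent points at M = (-67.2, -22.5) on NM and Z = (-63.4, -26.3) on ZJ. Then cos ∠ZMK = MZ·MK / (|MZ||MK|), giving 63.5°.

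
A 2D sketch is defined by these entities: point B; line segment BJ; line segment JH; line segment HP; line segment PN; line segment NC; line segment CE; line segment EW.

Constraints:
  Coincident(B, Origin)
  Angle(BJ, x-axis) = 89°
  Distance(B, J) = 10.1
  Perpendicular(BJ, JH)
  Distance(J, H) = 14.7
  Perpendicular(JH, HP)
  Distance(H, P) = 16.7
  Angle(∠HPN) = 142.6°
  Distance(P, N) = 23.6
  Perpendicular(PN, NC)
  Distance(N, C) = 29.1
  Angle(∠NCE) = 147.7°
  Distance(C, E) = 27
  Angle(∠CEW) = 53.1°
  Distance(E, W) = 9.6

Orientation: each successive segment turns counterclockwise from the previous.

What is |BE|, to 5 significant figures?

36.649

B is at the origin; BJ runs at 89.0° with length 10.1, so J = (0.17627, 10.098). BJ is perpendicular to JH, so JH runs at 179.00°; with |JH| = 14.7, H = (-14.521, 10.355). The perpendicularity gives HP at right angles to JH, so HP runs at -91.000°; with |HP| = 16.7, P = (-14.813, -6.3424). ∠HPN = 142.6° gives PN at -53.600° from the x-axis; with |PN| = 23.6, N = (-0.80826, -25.338). PN is perpendicular to NC, so NC runs at 36.400°; with |NC| = 29.1, C = (22.614, -8.0694). ∠NCE = 147.7° gives CE at 68.700° from the x-axis; with |CE| = 27.0, E = (32.422, 17.086). Then |BE| = |E − B| = 36.649.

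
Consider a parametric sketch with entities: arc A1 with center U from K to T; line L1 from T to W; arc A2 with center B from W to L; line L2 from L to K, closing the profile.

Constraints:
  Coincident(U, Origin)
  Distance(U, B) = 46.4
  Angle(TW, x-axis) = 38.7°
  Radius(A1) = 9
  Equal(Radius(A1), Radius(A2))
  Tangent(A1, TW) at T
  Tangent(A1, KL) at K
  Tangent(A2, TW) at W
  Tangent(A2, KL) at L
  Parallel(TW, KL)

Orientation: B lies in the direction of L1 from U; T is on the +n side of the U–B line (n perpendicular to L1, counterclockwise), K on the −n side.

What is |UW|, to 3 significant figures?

47.3

The slot axis is L1's direction at 38.7°, so u = (cos 38.7°, sin 38.7°) = (0.780, 0.625) and n = (−sin 38.7°, cos 38.7°) = (-0.625, 0.780). U is at the origin and B lies 46.4 along u from U, so B = 46.4·u = (36.2, 29.0). Tangency of A1 to both parallel lines with radius 9.0 puts T and K at U ± 9.0·n: T = (-5.63, 7.02), K = (5.63, -7.02). Equal radii place W and L the same way about B: W = B + 9.0·n = (30.6, 36.0), L = B − 9.0·n = (41.8, 22.0). Then |UW| = |W − U| = 47.3.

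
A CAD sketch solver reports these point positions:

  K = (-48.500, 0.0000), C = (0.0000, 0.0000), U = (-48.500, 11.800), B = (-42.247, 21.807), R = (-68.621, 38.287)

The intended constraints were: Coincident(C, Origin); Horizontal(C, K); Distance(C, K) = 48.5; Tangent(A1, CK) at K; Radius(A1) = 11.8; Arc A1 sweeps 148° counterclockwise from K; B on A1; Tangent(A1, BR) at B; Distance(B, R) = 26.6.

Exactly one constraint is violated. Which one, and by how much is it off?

Distance(B, R) = 26.6 — off by 4.50.

C = (0.00, 0.00) ✓; C.y = 0.00, K.y = 0.00 ✓; |CK| = 48.50 ✓; ∠(UK, KC) = 90.00° ✓; |UK| = 11.80 ✓; bearing(U→B) − bearing(U→K) = 148.0° ✓; |UB| = 11.80 ✓; ∠(UB, BR) = 90.00° ✓; |BR| = 31.10 ✗.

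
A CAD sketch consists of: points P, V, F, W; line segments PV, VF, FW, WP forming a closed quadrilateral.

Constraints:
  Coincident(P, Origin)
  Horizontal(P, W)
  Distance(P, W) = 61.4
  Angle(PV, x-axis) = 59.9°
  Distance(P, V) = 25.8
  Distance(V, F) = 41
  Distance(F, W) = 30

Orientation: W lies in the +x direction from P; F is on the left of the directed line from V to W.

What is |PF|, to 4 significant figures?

60.73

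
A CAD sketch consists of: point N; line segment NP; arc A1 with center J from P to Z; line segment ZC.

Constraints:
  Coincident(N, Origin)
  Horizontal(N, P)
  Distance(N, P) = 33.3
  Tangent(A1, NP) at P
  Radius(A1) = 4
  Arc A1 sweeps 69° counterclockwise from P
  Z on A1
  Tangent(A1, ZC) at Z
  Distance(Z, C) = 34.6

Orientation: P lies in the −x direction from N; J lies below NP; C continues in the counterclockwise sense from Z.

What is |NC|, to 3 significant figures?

60.5

N is at the origin; N and P share the same y with |NP| = 33.3 and P on the −x side, so P = (-33.3, 0.00). Tangency of A1 to NP means the radius JP is perpendicular to NP, so J = P + (0, -4) = (-33.3, -4.00). On A1, P sits at bearing 90° from J; a 69° counterclockwise sweep puts Z at bearing 159°, so Z = J + 4.0·(cos 159°, sin 159°) = (-37.0, -2.57). A1 meets ZC tangentially, so JZ is at right angles to ZC, so ZC runs along (−sin 159°, cos 159°); with |ZC| = 34.6, C = (-49.4, -34.9). Then |NC| = |C − N| = 60.5.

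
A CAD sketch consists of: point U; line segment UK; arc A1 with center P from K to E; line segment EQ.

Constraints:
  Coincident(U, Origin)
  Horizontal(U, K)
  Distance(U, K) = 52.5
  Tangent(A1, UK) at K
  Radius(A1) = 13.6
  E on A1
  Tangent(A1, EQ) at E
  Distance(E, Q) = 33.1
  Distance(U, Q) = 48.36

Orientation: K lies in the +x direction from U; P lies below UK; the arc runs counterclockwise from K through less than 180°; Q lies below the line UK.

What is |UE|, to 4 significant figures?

40.76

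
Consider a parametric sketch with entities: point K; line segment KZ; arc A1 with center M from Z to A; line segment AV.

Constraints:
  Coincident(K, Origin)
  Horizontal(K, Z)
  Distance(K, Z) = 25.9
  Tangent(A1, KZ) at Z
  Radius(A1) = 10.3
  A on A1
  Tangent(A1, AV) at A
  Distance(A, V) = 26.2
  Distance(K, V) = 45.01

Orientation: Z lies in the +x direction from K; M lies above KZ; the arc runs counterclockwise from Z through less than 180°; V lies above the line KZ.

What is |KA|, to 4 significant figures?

38.15

Checks: ∠(MZ, ZK) = 90.00° ✓; |MZ| = 10.30 ✓; |MA| = 10.30 ✓; ∠(MA, AV) = 90.00° ✓; |AV| = 26.20 ✓; |KV| = 45.01 ✓.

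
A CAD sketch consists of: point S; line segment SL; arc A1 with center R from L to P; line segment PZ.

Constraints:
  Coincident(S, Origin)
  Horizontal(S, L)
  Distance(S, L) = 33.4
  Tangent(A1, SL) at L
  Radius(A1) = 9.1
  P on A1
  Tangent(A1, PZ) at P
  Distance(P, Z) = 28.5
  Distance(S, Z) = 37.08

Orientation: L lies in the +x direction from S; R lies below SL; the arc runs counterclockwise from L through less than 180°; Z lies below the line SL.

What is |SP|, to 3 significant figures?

25.5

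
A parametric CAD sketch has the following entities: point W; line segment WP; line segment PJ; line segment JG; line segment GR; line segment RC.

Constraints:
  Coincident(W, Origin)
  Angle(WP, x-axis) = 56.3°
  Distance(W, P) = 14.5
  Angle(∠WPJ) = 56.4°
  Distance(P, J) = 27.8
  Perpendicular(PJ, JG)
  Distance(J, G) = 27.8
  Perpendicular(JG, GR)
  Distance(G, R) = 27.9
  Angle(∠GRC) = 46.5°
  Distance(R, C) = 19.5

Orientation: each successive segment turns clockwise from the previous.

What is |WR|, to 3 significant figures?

17.7

W is at the origin; WP runs at 56.3° with length 14.5, so P = (8.05, 12.1). ∠WPJ = 56.4° gives PJ at -67.3° from the x-axis; with |PJ| = 27.8, J = (18.8, -13.6). The perpendicularity gives JG at right angles to PJ, so JG runs at -157°; with |JG| = 27.8, G = (-6.87, -24.3). JG is perpendicular to GR, so GR runs at 113°; with |GR| = 27.9, R = (-17.6, 1.43). Then |WR| = |R − W| = 17.7.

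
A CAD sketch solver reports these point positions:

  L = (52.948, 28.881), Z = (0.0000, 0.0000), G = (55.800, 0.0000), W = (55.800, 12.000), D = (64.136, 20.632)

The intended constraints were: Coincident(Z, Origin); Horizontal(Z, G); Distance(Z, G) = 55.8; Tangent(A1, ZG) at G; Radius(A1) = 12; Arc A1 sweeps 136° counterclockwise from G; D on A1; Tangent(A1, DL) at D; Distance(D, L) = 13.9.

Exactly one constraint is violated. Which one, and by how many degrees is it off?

Tangent(A1, DL) at D — off by 7.60°.

Z = (0.00, 0.00) ✓; Z.y = 0.00, G.y = 0.00 ✓; |ZG| = 55.80 ✓; ∠(WG, GZ) = 90.00° ✓; |WG| = 12.00 ✓; bearing(W→D) − bearing(W→G) = 136.0° ✓; |WD| = 12.00 ✓; ∠(WD, DL) = 82.40° ✗; |DL| = 13.90 ✓.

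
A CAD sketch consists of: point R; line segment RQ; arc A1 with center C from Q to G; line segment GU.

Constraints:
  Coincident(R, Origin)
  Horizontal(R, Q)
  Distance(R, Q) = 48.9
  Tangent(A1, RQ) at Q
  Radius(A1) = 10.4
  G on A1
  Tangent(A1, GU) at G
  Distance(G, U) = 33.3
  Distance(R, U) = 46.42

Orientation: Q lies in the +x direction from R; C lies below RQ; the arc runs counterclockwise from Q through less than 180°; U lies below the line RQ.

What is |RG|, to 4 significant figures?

39.76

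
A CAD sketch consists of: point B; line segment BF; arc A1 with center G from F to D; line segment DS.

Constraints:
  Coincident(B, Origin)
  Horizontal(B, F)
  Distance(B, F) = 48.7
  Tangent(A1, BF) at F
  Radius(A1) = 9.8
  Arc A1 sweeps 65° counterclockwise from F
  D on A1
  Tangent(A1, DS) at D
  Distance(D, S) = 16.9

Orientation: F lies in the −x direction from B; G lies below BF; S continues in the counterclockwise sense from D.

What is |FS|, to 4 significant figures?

26.40

B is at the origin; BF is horizontal with |BF| = 48.7 and F on the −x side, so F = (-48.70, 0.000). Tangency of A1 to BF means the radius GF is perpendicular to BF, so G = F + (0, -9.8) = (-48.70, -9.800). On A1, F sits at bearing 90° from G; a 65° counterclockwise sweep puts D at bearing 155°, so D = G + 9.8·(cos 155°, sin 155°) = (-57.58, -5.658). Tangency of A1 to DS means the radius GD is perpendicular to DS, so DS runs along (−sin 155°, cos 155°); with |DS| = 16.9, S = (-64.72, -20.97). Then |FS| = |S − F| = 26.40.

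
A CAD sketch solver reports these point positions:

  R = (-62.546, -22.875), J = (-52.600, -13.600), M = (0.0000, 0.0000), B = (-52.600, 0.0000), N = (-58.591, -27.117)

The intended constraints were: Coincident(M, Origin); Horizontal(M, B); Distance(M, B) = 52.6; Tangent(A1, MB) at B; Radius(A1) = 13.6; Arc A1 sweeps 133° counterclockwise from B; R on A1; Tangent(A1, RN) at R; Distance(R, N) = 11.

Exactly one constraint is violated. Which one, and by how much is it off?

Distance(R, N) = 11 — off by 5.20.

M = (0.00, 0.00) ✓; M.y = 0.00, B.y = 0.00 ✓; |MB| = 52.60 ✓; ∠(JB, BM) = 90.00° ✓; |JB| = 13.60 ✓; bearing(J→R) − bearing(J→B) = 133.0° ✓; |JR| = 13.60 ✓; ∠(JR, RN) = 90.01° ✓; |RN| = 5.800 ✗.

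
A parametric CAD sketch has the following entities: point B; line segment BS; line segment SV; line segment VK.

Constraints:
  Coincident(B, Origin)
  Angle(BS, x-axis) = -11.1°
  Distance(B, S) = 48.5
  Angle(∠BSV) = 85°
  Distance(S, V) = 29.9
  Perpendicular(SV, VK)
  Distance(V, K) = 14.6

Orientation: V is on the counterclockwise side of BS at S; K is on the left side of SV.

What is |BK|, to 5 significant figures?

42.377

B is at the origin; BS runs at -11.1° with length 48.5, so S = 48.5·(cos -11.1°, sin -11.1°) = (47.593, -9.3373). ∠BSV = 85.0°, so SV runs at -11.1° + (180° − 85.0°) = 83.900° from the x-axis; with |SV| = 29.9, V = S + 29.9·(cos 83.900°, sin 83.900°) = (50.770, 20.393). The perpendicularity gives VK at right angles to SV; with |VK| = 14.6 on the left of SV, K = V + 14.6·(-0.99434, 0.10626) = (36.253, 21.945). Then |BK| = |K − B| = 42.377.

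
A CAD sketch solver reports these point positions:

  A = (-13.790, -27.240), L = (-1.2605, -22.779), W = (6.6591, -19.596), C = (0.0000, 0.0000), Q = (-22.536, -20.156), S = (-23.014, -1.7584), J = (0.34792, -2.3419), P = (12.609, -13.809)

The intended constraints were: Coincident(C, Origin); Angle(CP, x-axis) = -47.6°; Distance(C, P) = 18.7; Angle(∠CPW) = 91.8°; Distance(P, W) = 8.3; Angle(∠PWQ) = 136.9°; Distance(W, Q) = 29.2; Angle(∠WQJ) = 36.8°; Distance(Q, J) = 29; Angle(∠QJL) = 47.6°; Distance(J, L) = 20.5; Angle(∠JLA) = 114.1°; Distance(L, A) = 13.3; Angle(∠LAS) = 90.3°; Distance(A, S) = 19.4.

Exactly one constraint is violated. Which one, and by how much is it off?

Distance(A, S) = 19.4 — off by 7.70.

C = (0.00, 0.00) ✓; CP at -47.60° ✓; |CP| = 18.70 ✓; ∠CPW = 91.81° ✓; |PW| = 8.300 ✓; ∠PWQ = 136.9° ✓; |WQ| = 29.20 ✓; ∠WQJ = 36.80° ✓; |QJ| = 29.00 ✓; ∠QJL = 47.60° ✓; |JL| = 20.50 ✓; ∠JLA = 114.1° ✓; |LA| = 13.30 ✓; ∠LAS = 90.30° ✓; |AS| = 27.10 ✗.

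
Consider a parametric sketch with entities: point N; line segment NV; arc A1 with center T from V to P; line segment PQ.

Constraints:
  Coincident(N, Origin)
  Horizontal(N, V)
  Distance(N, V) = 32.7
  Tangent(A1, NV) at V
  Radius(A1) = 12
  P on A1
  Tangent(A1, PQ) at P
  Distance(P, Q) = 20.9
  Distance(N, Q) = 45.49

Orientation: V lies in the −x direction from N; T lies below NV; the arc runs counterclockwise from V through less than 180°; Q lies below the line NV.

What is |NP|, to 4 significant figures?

46.27

Checks: |TP| = 12.00 ✓; ∠(TP, PQ) = 90.00° ✓; |PQ| = 20.90 ✓; |NQ| = 45.49 ✓.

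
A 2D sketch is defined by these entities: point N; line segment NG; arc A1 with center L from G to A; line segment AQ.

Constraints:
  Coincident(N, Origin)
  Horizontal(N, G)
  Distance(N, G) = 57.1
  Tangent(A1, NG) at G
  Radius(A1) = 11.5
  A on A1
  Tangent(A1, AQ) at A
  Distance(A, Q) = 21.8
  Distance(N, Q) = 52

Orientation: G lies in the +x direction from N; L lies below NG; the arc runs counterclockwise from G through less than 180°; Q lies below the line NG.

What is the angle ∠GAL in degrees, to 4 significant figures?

50.20°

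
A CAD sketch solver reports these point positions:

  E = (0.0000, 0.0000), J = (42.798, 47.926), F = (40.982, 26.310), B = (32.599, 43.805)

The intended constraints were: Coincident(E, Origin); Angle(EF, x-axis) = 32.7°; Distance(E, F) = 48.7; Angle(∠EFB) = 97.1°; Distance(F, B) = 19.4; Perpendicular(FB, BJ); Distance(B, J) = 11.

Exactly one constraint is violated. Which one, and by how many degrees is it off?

Perpendicular(FB, BJ) — off by 3.60°.

E = (0.00, 0.00) ✓; EF at 32.70° ✓; |EF| = 48.70 ✓; ∠EFB = 97.10° ✓; |FB| = 19.40 ✓; ∠(FB, BJ) = 93.60° ✗; |BJ| = 11.00 ✓.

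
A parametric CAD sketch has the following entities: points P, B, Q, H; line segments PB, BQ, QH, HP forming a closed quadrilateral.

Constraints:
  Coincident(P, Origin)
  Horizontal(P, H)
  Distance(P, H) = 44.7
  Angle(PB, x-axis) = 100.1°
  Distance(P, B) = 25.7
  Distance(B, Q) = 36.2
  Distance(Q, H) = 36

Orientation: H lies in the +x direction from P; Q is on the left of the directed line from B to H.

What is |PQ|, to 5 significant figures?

45.310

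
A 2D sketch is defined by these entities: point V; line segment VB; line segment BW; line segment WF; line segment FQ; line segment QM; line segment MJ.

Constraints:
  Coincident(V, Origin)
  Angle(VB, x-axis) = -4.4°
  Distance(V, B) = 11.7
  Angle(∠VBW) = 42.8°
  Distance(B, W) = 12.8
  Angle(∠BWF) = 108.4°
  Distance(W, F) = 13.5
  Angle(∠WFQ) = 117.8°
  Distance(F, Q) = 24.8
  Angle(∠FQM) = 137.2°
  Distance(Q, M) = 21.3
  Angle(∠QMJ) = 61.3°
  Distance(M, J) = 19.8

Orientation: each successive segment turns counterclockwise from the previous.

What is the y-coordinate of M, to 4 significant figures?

-38.30

∠WFQ = 117.8° gives FQ at -93.40° from the x-axis; with |FQ| = 24.8, Q = (-10.80, -21.84). ∠FQM = 137.2° gives QM at -50.60° from the x-axis; with |QM| = 21.3, M = (2.723, -38.30). So M.y = -38.30.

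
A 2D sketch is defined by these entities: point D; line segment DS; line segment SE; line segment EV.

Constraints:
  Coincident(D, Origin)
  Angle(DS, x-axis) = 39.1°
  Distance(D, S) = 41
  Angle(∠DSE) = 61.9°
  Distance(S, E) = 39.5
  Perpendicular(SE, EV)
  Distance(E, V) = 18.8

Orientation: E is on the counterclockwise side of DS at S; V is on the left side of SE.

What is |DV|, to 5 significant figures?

26.631

∠DSE = 61.9°, so SE runs at 39.1° + (180° − 61.9°) = 157.20° from the x-axis; with |SE| = 39.5, E = S + 39.5·(cos 157.20°, sin 157.20°) = (-4.5957, 41.165). SE is perpendicular to EV; with |EV| = 18.8 on the left of SE, V = E + 18.8·(-0.38752, -0.92186) = (-11.881, 23.834). Then |DV| = |V − D| = 26.631.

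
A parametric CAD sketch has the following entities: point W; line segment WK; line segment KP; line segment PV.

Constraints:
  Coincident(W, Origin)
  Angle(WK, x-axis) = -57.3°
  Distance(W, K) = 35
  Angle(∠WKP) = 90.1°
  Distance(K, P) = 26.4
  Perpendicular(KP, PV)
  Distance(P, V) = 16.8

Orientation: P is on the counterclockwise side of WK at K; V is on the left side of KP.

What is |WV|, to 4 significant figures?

32.12

∠WKP = 90.1°, so KP runs at -57.3° + (180° − 90.1°) = 32.60° from the x-axis; with |KP| = 26.4, P = K + 26.4·(cos 32.60°, sin 32.60°) = (41.15, -15.23). KP ⟂ PV; with |PV| = 16.8 on the left of KP, V = P + 16.8·(-0.5388, 0.8425) = (32.10, -1.076). Then |WV| = |V − W| = 32.12.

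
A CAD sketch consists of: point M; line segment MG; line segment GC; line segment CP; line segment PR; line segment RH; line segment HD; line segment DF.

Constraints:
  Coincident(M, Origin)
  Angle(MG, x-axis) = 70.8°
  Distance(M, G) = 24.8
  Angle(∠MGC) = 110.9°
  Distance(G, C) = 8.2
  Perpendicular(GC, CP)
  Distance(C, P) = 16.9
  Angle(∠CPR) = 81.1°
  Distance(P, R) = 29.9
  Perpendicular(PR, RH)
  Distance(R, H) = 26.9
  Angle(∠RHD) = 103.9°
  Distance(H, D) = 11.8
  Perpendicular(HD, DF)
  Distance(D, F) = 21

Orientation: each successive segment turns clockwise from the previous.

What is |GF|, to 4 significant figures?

6.645

∠RHD = 103.9° gives HD at 6.700° from the x-axis; with |HD| = 11.8, D = (2.280, 38.58). The perpendicularity gives DF at right angles to HD, so DF runs at -83.30°; with |DF| = 21.0, F = (4.730, 17.73). Then |GF| = |F − G| = 6.645.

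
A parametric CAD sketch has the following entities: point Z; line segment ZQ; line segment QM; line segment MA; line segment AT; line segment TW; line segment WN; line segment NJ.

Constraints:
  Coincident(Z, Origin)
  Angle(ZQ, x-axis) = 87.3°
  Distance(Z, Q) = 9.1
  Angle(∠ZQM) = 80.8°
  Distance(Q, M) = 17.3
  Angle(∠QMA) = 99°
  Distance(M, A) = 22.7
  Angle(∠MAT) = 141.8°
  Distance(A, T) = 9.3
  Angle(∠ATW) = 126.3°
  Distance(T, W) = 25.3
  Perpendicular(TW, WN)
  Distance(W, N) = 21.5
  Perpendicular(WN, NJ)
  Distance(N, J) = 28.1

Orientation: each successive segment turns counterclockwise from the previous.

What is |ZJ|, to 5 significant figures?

14.981

Z is at the origin; ZQ runs at 87.3° with length 9.1, so Q = (0.42867, 9.0899). ∠ZQM = 80.8° gives QM at -173.50° from the x-axis; with |QM| = 17.3, M = (-16.760, 7.1315). ∠QMA = 99.0° gives MA at -92.500° from the x-axis; with |MA| = 22.7, A = (-17.750, -15.547). ∠MAT = 141.8° gives AT at -54.300° from the x-axis; with |AT| = 9.3, T = (-12.323, -23.099). ∠ATW = 126.3° gives TW at -0.60000° from the x-axis; with |TW| = 25.3, W = (12.975, -23.364). TW ⟂ WN, so WN runs at 89.400°; with |WN| = 21.5, N = (13.200, -1.8654). WN ⟂ NJ, so NJ runs at 179.40°; with |NJ| = 28.1, J = (-14.898, -1.5711). Then |ZJ| = |J − Z| = 14.981.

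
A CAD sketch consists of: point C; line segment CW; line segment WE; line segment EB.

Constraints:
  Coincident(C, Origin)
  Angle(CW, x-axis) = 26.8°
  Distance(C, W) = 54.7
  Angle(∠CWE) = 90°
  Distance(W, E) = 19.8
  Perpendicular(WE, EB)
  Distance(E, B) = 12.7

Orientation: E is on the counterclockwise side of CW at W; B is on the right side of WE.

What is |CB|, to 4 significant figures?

70.25

C is at the origin; CW runs at 26.8° with length 54.7, so W = 54.7·(cos 26.8°, sin 26.8°) = (48.82, 24.66). ∠CWE = 90.0°, so WE runs at 26.8° + (180° − 90.0°) = 116.8° from the x-axis; with |WE| = 19.8, E = W + 19.8·(cos 116.8°, sin 116.8°) = (39.90, 42.34). WE ⟂ EB; with |EB| = 12.7 on the right of WE, B = E + 12.7·(0.8926, 0.4509) = (51.23, 48.06). Then |CB| = |B − C| = 70.25.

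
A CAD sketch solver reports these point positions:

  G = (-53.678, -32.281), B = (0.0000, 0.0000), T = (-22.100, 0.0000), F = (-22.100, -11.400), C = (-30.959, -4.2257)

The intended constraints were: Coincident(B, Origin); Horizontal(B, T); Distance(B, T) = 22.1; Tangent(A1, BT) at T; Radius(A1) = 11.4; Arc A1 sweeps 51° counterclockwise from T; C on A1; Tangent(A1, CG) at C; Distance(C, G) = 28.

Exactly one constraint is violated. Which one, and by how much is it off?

Distance(C, G) = 28 — off by 8.10.

B = (0.00, 0.00) ✓; B.y = 0.00, T.y = 0.00 ✓; |BT| = 22.10 ✓; ∠(FT, TB) = 90.00° ✓; |FT| = 11.40 ✓; bearing(F→C) − bearing(F→T) = 51.00° ✓; |FC| = 11.40 ✓; ∠(FC, CG) = 90.00° ✓; |CG| = 36.10 ✗.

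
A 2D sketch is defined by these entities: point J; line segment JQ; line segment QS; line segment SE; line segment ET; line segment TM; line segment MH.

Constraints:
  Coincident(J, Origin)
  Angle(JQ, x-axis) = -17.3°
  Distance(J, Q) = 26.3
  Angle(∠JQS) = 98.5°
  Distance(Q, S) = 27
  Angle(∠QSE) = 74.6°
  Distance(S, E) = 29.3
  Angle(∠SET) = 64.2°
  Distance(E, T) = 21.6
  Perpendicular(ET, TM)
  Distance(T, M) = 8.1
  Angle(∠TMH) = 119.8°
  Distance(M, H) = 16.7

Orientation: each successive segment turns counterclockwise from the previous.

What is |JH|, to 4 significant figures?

32.16

J is at the origin; JQ runs at -17.3° with length 26.3, so Q = (25.11, -7.821). ∠JQS = 98.5° gives QS at 64.20° from the x-axis; with |QS| = 27.0, S = (36.86, 16.49). ∠QSE = 74.6° gives SE at 169.6° from the x-axis; with |SE| = 29.3, E = (8.043, 21.78). ∠SET = 64.2° gives ET at -74.60° from the x-axis; with |ET| = 21.6, T = (13.78, 0.9524). ET is perpendicular to TM, so TM runs at 15.40°; with |TM| = 8.1, M = (21.59, 3.103). ∠TMH = 119.8° gives MH at 75.60° from the x-axis; with |MH| = 16.7, H = (25.74, 19.28). Then |JH| = |H − J| = 32.16.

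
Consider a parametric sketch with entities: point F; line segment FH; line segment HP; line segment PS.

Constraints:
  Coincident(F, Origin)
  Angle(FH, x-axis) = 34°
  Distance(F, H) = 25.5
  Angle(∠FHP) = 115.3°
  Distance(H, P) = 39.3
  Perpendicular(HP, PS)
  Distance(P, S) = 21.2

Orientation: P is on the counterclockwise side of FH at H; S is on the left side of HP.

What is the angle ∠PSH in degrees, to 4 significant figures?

61.66°

∠FHP = 115.3°, so HP runs at 34.0° + (180° − 115.3°) = 98.70° from the x-axis; with |HP| = 39.3, P = H + 39.3·(cos 98.70°, sin 98.70°) = (15.20, 53.11). HP ⟂ PS; with |PS| = 21.2 on the left of HP, S = P + 21.2·(-0.9885, -0.1513) = (-5.760, 49.90). Then cos ∠PSH = SP·SH / (|SP||SH|), giving 61.66°.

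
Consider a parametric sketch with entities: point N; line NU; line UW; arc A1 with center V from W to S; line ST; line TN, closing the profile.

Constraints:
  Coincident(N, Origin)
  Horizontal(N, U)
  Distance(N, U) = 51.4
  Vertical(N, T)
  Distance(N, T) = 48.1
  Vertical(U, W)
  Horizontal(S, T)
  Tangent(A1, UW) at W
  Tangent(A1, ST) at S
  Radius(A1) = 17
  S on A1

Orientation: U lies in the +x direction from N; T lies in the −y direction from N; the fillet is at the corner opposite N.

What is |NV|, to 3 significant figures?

46.4

N is at the origin; NU is horizontal with |NU| = 51.4 and U on the +x side, so U = (51.4, 0.00). N and T share the same x with |NT| = 48.1 and T on the −y side, so T = (0.00, -48.1). The virtual corner opposite N is at (51.4, -48.1). A1 meets UW tangentially, so VW is at right angles to UW and tangency of A1 to ST means the radius VS is perpendicular to ST, with radius 17.0, so the center V sits 17.0 in from both sides at V = (34.4, -31.1). Then |NV| = |V − N| = 46.4.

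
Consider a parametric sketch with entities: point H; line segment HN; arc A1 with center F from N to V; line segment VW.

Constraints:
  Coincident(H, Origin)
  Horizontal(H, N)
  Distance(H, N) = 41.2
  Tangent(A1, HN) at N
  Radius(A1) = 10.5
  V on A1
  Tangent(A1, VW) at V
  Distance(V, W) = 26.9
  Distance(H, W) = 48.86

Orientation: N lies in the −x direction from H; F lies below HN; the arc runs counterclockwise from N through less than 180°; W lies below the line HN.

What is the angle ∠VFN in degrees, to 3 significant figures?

132°

H is at the origin; HN is horizontal with |HN| = 41.2 and N on the −x side, so N = (-41.2, 0.00). Since A1 is tangent to HN there, FN ⟂ HN, so F = N + (0, -10.5) = (-41.2, -10.5). Since FV ⟂ VW (tangency), |FW| = √(10.5² + 26.9²) = 28.9 regardless of where V sits on A1. So W lies on both circle(H, 48.86) and circle(F, 28.9); the below-HN intersection is W = (-31.2, -37.6). V is the foot of the tangent from W: V = (-49.1, -17.5).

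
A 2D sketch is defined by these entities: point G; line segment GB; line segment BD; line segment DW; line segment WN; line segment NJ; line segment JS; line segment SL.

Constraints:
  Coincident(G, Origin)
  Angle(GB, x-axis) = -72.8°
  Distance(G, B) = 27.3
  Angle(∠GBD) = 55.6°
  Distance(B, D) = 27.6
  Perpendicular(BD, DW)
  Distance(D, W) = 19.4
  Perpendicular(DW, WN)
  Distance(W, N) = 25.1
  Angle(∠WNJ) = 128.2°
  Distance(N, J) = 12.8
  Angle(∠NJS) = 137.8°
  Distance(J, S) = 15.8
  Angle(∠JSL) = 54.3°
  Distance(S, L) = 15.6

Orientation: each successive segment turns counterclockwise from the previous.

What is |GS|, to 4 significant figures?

35.03

∠WNJ = 128.2° gives NJ at -76.60° from the x-axis; with |NJ| = 12.8, J = (-2.612, -24.52). ∠NJS = 137.8° gives JS at -34.40° from the x-axis; with |JS| = 15.8, S = (10.43, -33.45). Then |GS| = |S − G| = 35.03.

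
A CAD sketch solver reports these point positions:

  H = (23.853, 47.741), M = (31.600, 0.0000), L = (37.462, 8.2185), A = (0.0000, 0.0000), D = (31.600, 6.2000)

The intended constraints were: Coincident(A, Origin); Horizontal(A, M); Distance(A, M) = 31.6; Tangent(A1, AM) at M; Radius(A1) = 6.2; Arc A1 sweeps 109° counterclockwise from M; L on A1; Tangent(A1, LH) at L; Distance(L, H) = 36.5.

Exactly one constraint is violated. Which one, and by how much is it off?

Distance(L, H) = 36.5 — off by 5.30.

A = (0.00, 0.00) ✓; A.y = 0.00, M.y = 0.00 ✓; |AM| = 31.60 ✓; ∠(DM, MA) = 90.00° ✓; |DM| = 6.200 ✓; bearing(D→L) − bearing(D→M) = 109.0° ✓; |DL| = 6.200 ✓; ∠(DL, LH) = 90.00° ✓; |LH| = 41.80 ✗.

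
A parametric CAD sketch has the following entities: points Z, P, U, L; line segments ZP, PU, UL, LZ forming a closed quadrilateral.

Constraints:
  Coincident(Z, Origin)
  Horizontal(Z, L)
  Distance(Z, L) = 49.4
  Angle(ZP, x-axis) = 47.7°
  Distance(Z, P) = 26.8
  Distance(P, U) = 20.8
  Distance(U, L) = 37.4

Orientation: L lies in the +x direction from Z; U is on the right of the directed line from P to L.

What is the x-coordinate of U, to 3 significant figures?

12.0

Z is at the origin; ZL is horizontal with |ZL| = 49.4 and L in +x, so L = (49.4, 0). ZP runs at 47.7° with |ZP| = 26.8, so P = (18.0, 19.8). U is determined by |PU| = 20.8 and |UL| = 37.4 together: it lies at the intersection of circle(P, 20.8) and circle(L, 37.4). With |PL| = 37.1, the foot of the radical line on PL is 5.53 from P and the perpendicular offset is √(20.8² − 5.53²) = 20.1. Taking the right-of-PL solution: U = (12.0, -0.0826).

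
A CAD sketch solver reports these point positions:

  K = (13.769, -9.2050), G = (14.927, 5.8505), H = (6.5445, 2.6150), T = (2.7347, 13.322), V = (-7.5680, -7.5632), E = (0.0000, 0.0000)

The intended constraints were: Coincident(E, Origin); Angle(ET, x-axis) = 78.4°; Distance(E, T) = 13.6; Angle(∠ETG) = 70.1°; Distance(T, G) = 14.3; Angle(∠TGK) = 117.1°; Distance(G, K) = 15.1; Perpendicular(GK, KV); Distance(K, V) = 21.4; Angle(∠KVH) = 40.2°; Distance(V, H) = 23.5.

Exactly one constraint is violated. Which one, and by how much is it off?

Distance(V, H) = 23.5 — off by 6.10.

E = (0.00, 0.00) ✓; ET at 78.40° ✓; |ET| = 13.60 ✓; ∠ETG = 70.10° ✓; |TG| = 14.30 ✓; ∠TGK = 117.1° ✓; |GK| = 15.10 ✓; ∠(GK, KV) = 90.00° ✓; |KV| = 21.40 ✓; ∠KVH = 40.20° ✓; |VH| = 17.40 ✗.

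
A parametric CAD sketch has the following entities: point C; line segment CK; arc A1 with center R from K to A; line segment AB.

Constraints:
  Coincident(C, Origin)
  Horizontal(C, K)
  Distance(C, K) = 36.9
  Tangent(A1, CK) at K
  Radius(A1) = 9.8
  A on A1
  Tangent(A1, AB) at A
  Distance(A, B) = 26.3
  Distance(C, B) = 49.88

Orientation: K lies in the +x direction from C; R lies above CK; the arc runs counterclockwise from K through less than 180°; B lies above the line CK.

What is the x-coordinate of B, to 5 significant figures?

32.813

Checks: ∠(RK, KC) = 90.00° ✓; |RK| = 9.800 ✓; |RA| = 9.800 ✓; ∠(RA, AB) = 90.00° ✓; |AB| = 26.30 ✓; |CB| = 49.88 ✓.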